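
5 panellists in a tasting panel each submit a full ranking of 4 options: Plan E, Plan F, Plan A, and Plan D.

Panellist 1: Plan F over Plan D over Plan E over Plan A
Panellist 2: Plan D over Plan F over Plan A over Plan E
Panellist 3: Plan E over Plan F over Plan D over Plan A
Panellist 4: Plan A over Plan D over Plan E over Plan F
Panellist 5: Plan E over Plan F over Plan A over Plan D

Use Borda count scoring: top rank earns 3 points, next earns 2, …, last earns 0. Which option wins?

Borda scores:
  Plan E: 1 + 0 + 3 + 1 + 3 = 8
  Plan F: 3 + 2 + 2 + 0 + 2 = 9
  Plan A: 0 + 1 + 0 + 3 + 1 = 5
  Plan D: 2 + 3 + 1 + 2 + 0 = 8
Plan F has the highest total.

Plan F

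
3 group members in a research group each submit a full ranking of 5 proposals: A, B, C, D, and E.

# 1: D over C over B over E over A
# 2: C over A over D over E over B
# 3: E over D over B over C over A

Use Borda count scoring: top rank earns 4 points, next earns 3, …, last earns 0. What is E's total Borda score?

Borda scores:
  A: 0 + 3 + 0 = 3
  B: 2 + 0 + 2 = 4
  C: 3 + 4 + 1 = 8
  D: 4 + 2 + 3 = 9
  E: 1 + 1 + 4 = 6

6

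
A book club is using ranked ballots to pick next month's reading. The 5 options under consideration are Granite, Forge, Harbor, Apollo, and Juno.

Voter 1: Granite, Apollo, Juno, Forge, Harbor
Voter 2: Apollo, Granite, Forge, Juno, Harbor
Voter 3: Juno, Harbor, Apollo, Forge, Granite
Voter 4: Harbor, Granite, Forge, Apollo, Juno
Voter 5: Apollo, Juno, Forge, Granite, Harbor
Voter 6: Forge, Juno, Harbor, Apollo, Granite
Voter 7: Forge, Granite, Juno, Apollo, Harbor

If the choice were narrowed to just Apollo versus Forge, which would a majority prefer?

Ballots ranking Apollo above Forge: 4.
Ballots ranking Forge above Apollo: 3.
Apollo wins the head-to-head, 4–3.

Apollo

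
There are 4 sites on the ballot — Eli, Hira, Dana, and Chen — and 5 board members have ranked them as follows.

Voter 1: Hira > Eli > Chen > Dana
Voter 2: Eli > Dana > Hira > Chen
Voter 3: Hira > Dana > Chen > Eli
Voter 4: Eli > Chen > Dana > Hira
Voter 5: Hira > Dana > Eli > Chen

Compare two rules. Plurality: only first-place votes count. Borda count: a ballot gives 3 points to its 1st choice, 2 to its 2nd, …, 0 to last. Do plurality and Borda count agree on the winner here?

Plurality first-place counts: Eli 2, Hira 3, Dana 0, Chen 0 → Hira.
Borda totals: Eli 9, Hira 10, Dana 7, Chen 4 → Hira.
The two rules agree on Hira.

Yes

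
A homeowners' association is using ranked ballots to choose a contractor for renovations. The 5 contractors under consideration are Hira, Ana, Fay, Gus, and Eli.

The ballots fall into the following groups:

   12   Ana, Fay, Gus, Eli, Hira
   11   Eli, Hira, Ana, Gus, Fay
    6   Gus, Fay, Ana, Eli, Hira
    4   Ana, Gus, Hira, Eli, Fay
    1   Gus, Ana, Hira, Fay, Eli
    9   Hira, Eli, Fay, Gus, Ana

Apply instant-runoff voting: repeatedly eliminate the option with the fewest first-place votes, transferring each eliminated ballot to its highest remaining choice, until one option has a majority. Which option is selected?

Round 1: Ana 16, Eli 11, Hira 9, Gus 7, Fay 0. Fay has the fewest and is eliminated.
Round 2: Ana 16, Eli 11, Hira 9, Gus 7. Gus has the fewest and is eliminated.
Round 3: Ana 23, Eli 11, Hira 9. Ana has a majority.

Ana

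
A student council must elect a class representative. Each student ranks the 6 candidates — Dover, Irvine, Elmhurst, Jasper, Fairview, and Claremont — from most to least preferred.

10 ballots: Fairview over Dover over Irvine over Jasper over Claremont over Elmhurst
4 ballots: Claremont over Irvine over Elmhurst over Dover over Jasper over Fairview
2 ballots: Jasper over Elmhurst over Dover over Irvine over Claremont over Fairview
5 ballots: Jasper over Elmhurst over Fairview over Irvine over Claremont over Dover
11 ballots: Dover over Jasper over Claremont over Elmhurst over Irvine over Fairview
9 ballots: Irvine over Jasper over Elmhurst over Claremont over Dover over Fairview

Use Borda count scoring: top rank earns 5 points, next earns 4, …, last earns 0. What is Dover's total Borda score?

118

Borda scores:
  Dover: 10·4 + 4·2 + 2·3 + 5·0 + 11·5 + 9·1 = 118
  Irvine: 10·3 + 4·4 + 2·2 + 5·2 + 11·1 + 9·5 = 116
  Elmhurst: 10·0 + 4·3 + 2·4 + 5·4 + 11·2 + 9·3 = 89
  Jasper: 10·2 + 4·1 + 2·5 + 5·5 + 11·4 + 9·4 = 139
  Fairview: 10·5 + 4·0 + 2·0 + 5·3 + 11·0 + 9·0 = 65
  Claremont: 10·1 + 4·5 + 2·1 + 5·1 + 11·3 + 9·2 = 88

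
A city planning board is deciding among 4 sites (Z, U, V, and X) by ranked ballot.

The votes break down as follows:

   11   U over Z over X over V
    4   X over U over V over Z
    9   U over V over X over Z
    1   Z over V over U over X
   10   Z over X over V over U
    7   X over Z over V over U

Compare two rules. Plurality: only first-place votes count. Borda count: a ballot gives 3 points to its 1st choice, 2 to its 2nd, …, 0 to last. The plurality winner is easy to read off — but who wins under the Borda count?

X

Plurality first-place counts: Z 11, U 20, V 0, X 11 → U.
Borda totals: Z 69, U 69, V 41, X 73 → X.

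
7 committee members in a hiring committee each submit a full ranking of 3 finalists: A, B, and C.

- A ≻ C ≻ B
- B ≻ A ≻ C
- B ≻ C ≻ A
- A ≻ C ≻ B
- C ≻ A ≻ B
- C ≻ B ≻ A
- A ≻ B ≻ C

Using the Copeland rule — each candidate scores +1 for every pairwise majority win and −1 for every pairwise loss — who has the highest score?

Pairwise results:
  A vs B: A wins 4–3.
  A vs C: A wins 4–3.
  B vs C: C wins 4–3.
Copeland scores (wins − losses):
  A: 2 − 0 = 2
  B: 0 − 2 = -2
  C: 1 − 1 = 0
A has the best Copeland score.

A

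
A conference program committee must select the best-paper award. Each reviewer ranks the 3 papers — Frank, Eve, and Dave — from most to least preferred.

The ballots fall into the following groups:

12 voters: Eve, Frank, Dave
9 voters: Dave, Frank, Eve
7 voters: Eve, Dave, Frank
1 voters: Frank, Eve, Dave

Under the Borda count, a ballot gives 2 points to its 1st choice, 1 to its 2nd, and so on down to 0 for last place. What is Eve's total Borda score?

39

Borda scores:
  Frank: 12·1 + 9·1 + 7·0 + 2 = 23
  Eve: 12·2 + 9·0 + 7·2 + 1 = 39
  Dave: 12·0 + 9·2 + 7·1 + 0 = 25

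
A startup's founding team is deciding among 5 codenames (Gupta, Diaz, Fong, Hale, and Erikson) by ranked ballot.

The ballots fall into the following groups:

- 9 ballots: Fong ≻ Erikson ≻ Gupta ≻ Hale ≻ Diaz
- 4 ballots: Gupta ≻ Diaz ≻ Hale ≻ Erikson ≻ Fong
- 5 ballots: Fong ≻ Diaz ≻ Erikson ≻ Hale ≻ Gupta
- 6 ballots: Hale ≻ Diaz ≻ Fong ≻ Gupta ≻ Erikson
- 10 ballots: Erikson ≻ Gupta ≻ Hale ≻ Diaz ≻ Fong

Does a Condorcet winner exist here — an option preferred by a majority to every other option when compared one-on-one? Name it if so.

No Condorcet winner

Head-to-head results (34 voters total):
Gupta vs Diaz: Gupta wins 23–11.
Gupta vs Fong: Fong wins 20–14.
Gupta vs Hale: Gupta wins 23–11.
Gupta vs Erikson: Erikson wins 24–10.
Diaz vs Fong: Diaz wins 20–14.
Diaz vs Hale: Hale wins 25–9.
Diaz vs Erikson: Erikson wins 19–15.
Fong vs Hale: Hale wins 20–14.
Fong vs Erikson: Fong wins 20–14.
Hale vs Erikson: Erikson wins 24–10.
No candidate beats all others: Gupta beats Diaz beats Fong beats Gupta, a majority cycle.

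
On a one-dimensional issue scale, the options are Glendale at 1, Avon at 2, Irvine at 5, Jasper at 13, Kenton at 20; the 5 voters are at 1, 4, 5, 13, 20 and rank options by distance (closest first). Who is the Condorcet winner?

Irvine

With single-peaked preferences on a line, the Condorcet winner is the candidate closest to the median voter.
The median voter (position 5) is closest to Irvine at 5.
Check: Irvine vs Glendale — voters closer to Irvine: 4 of 5.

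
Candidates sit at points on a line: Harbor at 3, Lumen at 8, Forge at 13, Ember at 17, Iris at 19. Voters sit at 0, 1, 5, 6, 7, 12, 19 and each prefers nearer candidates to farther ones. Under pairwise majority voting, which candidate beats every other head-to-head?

With single-peaked preferences on a line, the Condorcet winner is the candidate closest to the median voter.
The median voter (position 6) is closest to Lumen at 8.
Check: Lumen vs Iris — voters closer to Lumen: 6 of 7.

Lumen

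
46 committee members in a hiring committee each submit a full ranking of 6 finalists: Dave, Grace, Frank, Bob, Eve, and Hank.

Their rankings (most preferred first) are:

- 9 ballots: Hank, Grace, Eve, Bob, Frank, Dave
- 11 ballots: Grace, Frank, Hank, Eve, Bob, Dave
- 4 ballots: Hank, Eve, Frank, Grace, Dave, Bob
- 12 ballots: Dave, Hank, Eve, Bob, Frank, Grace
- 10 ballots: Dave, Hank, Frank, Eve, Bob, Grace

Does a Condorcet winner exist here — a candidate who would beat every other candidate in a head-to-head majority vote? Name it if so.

Hank

Head-to-head results (46 voters total):
Dave vs Grace: Grace wins 24–22.
Dave vs Frank: Frank wins 24–22.
Dave vs Bob: Dave wins 26–20.
Dave vs Eve: Eve wins 24–22.
Dave vs Hank: Hank wins 24–22.
Grace vs Frank: Frank wins 26–20.
Grace vs Bob: Grace wins 24–22.
Grace vs Eve: Eve wins 26–20.
Grace vs Hank: Hank wins 35–11.
Frank vs Bob: Frank wins 25–21.
Frank vs Eve: Eve wins 25–21.
Frank vs Hank: Hank wins 35–11.
Bob vs Eve: Eve wins 46–0.
Bob vs Hank: Hank wins 46–0.
Eve vs Hank: Hank wins 46–0.
Hank beats each rival — Dave (24–22), Grace (35–11), Frank (35–11), Bob (46–0), Eve (46–0) — so Hank is the Condorcet winner.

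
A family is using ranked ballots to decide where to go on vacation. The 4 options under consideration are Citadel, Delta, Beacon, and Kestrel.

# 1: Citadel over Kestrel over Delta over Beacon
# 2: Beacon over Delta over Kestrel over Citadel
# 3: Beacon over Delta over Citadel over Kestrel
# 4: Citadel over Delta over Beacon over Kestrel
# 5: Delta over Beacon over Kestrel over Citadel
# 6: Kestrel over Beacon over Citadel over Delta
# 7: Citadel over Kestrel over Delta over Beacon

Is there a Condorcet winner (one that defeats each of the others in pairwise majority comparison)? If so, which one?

No Condorcet winner

Head-to-head results (7 voters total):
Citadel vs Delta: Citadel wins 4–3.
Citadel vs Beacon: Beacon wins 4–3.
Citadel vs Kestrel: Citadel wins 4–3.
Delta vs Beacon: Delta wins 4–3.
Delta vs Kestrel: Delta wins 4–3.
Beacon vs Kestrel: Beacon wins 4–3.
No candidate beats all others: Citadel beats Delta beats Beacon beats Citadel, a majority cycle.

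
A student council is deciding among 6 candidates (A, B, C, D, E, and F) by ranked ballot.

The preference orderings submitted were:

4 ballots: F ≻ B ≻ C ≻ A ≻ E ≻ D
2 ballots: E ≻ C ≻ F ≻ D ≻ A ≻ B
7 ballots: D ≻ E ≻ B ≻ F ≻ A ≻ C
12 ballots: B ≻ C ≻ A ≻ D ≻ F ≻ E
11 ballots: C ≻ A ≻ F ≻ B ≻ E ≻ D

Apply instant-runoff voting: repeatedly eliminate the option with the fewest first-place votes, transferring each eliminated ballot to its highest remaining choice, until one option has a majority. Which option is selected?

Round 1: B 12, C 11, D 7, F 4, E 2, A 0. A has the fewest and is eliminated.
Round 2: B 12, C 11, D 7, F 4, E 2. E has the fewest and is eliminated.
Round 3: C 13, B 12, D 7, F 4. F has the fewest and is eliminated.
Round 4: B 16, C 13, D 7. D has the fewest and is eliminated.
Round 5: B 23, C 13. B has a majority.

B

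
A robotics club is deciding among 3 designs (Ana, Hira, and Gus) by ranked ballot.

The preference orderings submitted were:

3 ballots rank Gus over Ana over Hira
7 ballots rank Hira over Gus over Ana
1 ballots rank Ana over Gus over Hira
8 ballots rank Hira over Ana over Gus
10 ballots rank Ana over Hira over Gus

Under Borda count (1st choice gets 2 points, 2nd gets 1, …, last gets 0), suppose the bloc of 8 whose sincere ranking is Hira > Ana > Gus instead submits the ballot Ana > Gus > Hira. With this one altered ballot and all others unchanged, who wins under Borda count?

Ana

Borda totals with the altered ballot: Ana 41, Hira 24, Gus 22.
The switch changes the winner from Hira to Ana.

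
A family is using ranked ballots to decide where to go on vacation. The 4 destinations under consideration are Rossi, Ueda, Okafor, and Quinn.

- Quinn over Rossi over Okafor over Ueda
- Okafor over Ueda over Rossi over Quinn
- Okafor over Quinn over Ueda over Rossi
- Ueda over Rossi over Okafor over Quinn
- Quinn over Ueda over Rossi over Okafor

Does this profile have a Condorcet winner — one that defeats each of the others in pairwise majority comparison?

Head-to-head results (5 voters total):
Rossi vs Ueda: Ueda wins 4–1.
Rossi vs Okafor: Rossi wins 3–2.
Rossi vs Quinn: Quinn wins 3–2.
Ueda vs Okafor: Okafor wins 3–2.
Ueda vs Quinn: Quinn wins 3–2.
Okafor vs Quinn: Okafor wins 3–2.
No candidate beats all others: Rossi beats Okafor beats Ueda beats Rossi, a majority cycle.

No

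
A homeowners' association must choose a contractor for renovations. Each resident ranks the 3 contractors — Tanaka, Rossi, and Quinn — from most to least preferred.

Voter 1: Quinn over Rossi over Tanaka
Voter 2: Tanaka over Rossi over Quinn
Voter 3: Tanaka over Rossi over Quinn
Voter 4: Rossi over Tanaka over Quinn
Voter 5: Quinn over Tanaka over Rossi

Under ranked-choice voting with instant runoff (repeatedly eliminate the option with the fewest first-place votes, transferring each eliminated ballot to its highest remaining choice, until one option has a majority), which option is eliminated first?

Rossi

Round 1: Tanaka 2, Quinn 2, Rossi 1. Rossi has the fewest and is eliminated.
Round 2: Tanaka 3, Quinn 2. Tanaka has a majority.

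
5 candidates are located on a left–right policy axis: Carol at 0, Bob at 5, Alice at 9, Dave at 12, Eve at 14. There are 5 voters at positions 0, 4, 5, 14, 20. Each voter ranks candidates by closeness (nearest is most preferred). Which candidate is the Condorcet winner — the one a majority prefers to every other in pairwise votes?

With single-peaked preferences on a line, the Condorcet winner is the candidate closest to the median voter.
The median voter (position 5) is closest to Bob at 5.
Check: Bob vs Dave — voters closer to Bob: 3 of 5.

Bob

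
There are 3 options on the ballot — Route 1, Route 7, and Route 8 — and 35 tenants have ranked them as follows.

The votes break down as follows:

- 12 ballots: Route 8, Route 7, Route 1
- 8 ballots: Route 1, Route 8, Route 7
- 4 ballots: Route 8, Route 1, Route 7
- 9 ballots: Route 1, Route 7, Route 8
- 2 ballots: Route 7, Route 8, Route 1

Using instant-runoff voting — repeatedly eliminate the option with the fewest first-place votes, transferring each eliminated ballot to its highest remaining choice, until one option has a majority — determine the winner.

Route 8

Round 1: Route 1 17, Route 8 16, Route 7 2. Route 7 has the fewest and is eliminated.
Round 2: Route 8 18, Route 1 17. Route 8 has a majority.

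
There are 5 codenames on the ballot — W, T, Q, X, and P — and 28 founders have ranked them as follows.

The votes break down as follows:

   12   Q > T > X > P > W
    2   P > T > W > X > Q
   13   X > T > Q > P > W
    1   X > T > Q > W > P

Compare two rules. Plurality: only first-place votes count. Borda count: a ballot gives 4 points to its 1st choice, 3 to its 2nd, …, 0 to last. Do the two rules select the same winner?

No

Plurality first-place counts: W 0, T 0, Q 12, X 14, P 2 → X.
Borda totals: W 5, T 84, Q 76, X 82, P 33 → T.
The two rules disagree: plurality picks X, Borda picks T.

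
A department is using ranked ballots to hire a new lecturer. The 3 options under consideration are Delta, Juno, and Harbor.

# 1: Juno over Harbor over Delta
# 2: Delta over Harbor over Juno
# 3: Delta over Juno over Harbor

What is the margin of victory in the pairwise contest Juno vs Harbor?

1

Ballots ranking Juno above Harbor: 2.
Ballots ranking Harbor above Juno: 1.
Juno wins 2–1, a margin of 1.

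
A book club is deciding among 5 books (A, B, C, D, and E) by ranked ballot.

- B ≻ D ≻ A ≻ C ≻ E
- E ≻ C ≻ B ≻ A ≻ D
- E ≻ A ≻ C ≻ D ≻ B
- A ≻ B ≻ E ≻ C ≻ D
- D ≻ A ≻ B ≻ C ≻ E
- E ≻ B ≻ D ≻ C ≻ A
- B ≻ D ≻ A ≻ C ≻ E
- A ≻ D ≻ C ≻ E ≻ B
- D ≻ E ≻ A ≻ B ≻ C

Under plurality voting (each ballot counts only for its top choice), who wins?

First-place vote totals:
  A: 2
  B: 2
  C: 0
  D: 2
  E: 3
E has the most first-place votes.

E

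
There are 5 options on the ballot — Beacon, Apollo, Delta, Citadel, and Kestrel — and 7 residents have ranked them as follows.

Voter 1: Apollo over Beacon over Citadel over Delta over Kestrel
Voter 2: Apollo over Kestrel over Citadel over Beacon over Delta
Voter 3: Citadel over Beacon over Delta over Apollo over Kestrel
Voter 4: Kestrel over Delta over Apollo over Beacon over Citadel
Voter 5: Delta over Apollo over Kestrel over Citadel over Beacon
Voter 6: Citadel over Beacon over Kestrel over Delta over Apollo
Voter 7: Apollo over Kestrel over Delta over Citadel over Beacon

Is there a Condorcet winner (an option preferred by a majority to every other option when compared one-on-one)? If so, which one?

There is no Condorcet winner

Head-to-head results (7 voters total):
Beacon vs Apollo: Apollo wins 5–2.
Beacon vs Delta: Beacon wins 4–3.
Beacon vs Citadel: Citadel wins 5–2.
Beacon vs Kestrel: Kestrel wins 4–3.
Apollo vs Delta: Delta wins 4–3.
Apollo vs Citadel: Apollo wins 5–2.
Apollo vs Kestrel: Apollo wins 5–2.
Delta vs Citadel: Citadel wins 4–3.
Delta vs Kestrel: Kestrel wins 4–3.
Citadel vs Kestrel: Kestrel wins 4–3.
No candidate beats all others: Beacon beats Delta beats Apollo beats Beacon, a majority cycle.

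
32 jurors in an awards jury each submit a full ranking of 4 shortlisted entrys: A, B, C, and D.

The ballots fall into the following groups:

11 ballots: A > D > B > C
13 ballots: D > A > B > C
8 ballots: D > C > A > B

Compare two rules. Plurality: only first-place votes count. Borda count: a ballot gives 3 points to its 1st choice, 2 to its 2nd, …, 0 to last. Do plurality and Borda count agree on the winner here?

Plurality first-place counts: A 11, B 0, C 0, D 21 → D.
Borda totals: A 67, B 24, C 16, D 85 → D.
The two rules agree on D.

Yes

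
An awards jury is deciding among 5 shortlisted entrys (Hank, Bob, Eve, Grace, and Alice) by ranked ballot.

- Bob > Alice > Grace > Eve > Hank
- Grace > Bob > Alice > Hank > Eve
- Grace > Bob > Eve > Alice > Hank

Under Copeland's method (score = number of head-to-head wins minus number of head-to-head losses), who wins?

Pairwise results:
  Hank vs Bob: Bob wins 3–0.
  Hank vs Eve: Eve wins 2–1.
  Hank vs Grace: Grace wins 3–0.
  Hank vs Alice: Alice wins 3–0.
  Bob vs Eve: Bob wins 3–0.
  Bob vs Grace: Grace wins 2–1.
  Bob vs Alice: Bob wins 3–0.
  Eve vs Grace: Grace wins 3–0.
  Eve vs Alice: Alice wins 2–1.
  Grace vs Alice: Grace wins 2–1.
Copeland scores (wins − losses):
  Hank: 0 − 4 = -4
  Bob: 3 − 1 = 2
  Eve: 1 − 3 = -2
  Grace: 4 − 0 = 4
  Alice: 2 − 2 = 0
Grace has the best Copeland score.

Grace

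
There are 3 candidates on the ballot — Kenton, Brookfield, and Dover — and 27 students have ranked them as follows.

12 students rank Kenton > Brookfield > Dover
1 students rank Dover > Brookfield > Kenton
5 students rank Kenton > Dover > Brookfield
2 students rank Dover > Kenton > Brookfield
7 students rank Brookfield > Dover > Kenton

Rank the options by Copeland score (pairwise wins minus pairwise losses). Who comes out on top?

Kenton

Pairwise results:
  Kenton vs Brookfield: Kenton wins 19–8.
  Kenton vs Dover: Kenton wins 17–10.
  Brookfield vs Dover: Brookfield wins 19–8.
Copeland scores (wins − losses):
  Kenton: 2 − 0 = 2
  Brookfield: 1 − 1 = 0
  Dover: 0 − 2 = -2
Kenton has the best Copeland score.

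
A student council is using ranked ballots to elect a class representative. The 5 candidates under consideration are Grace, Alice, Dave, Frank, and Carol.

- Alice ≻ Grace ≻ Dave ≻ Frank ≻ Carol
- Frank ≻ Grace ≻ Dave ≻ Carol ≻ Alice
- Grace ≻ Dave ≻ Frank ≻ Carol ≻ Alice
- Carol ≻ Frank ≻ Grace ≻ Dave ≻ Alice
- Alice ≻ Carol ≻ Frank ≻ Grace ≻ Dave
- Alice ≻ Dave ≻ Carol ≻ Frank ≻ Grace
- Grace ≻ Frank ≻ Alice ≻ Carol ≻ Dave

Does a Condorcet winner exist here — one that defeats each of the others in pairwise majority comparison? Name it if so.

Head-to-head results (7 voters total):
Grace vs Alice: Grace wins 4–3.
Grace vs Dave: Grace wins 6–1.
Grace vs Frank: Frank wins 4–3.
Grace vs Carol: Grace wins 4–3.
Alice vs Dave: Alice wins 4–3.
Alice vs Frank: Frank wins 4–3.
Alice vs Carol: Alice wins 4–3.
Dave vs Frank: Frank wins 4–3.
Dave vs Carol: Dave wins 4–3.
Frank vs Carol: Frank wins 4–3.
Frank beats each rival — Grace (4–3), Alice (4–3), Dave (4–3), Carol (4–3) — so Frank is the Condorcet winner.

Frank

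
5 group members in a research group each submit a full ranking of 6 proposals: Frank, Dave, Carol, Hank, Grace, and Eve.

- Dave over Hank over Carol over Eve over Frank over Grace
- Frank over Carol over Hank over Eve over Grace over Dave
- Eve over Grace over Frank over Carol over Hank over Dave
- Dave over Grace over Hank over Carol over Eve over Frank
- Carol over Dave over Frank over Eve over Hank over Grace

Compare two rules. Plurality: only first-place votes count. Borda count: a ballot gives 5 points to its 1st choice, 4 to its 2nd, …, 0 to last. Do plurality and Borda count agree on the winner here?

Plurality first-place counts: Frank 1, Dave 2, Carol 1, Hank 0, Grace 0, Eve 1 → Dave.
Borda totals: Frank 12, Dave 14, Carol 16, Hank 12, Grace 9, Eve 12 → Carol.
The two rules disagree: plurality picks Dave, Borda picks Carol.

No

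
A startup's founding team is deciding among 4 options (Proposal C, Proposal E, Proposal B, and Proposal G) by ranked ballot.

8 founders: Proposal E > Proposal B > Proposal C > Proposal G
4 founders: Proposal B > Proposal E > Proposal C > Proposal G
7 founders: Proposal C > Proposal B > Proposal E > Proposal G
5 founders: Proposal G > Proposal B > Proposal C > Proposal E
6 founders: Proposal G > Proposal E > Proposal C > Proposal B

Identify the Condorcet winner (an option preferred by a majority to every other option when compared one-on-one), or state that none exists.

Proposal B

Head-to-head results (30 voters total):
Proposal C vs Proposal E: Proposal E wins 18–12.
Proposal C vs Proposal B: Proposal B wins 17–13.
Proposal C vs Proposal G: Proposal C wins 19–11.
Proposal E vs Proposal B: Proposal B wins 16–14.
Proposal E vs Proposal G: Proposal E wins 19–11.
Proposal B vs Proposal G: Proposal B wins 19–11.
Proposal B beats each rival — Proposal C (17–13), Proposal E (16–14), Proposal G (19–11) — so Proposal B is the Condorcet winner.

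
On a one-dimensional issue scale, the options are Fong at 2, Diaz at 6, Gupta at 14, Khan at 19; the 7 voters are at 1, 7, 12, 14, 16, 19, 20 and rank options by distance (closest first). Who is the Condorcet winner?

Gupta

With single-peaked preferences on a line, the Condorcet winner is the candidate closest to the median voter.
The median voter (position 14) is closest to Gupta at 14.
Check: Gupta vs Diaz — voters closer to Gupta: 5 of 7.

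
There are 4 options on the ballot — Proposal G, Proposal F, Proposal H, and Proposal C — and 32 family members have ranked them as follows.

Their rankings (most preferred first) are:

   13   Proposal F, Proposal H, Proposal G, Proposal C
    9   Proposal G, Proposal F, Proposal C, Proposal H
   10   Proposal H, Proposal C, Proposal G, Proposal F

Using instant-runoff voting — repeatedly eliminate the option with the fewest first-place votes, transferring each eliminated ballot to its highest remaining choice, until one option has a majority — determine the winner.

Round 1: Proposal F 13, Proposal H 10, Proposal G 9, Proposal C 0. Proposal C has the fewest and is eliminated.
Round 2: Proposal F 13, Proposal H 10, Proposal G 9. Proposal G has the fewest and is eliminated.
Round 3: Proposal F 22, Proposal H 10. Proposal F has a majority.

Proposal F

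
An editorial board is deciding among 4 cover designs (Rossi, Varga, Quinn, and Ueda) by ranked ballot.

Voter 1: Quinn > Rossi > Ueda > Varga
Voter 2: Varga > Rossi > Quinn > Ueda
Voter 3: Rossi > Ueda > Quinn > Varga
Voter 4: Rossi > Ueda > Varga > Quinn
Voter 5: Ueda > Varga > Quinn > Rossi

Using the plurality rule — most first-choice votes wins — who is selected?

First-place vote totals:
  Rossi: 2
  Varga: 1
  Quinn: 1
  Ueda: 1
Rossi has the most first-place votes.

Rossi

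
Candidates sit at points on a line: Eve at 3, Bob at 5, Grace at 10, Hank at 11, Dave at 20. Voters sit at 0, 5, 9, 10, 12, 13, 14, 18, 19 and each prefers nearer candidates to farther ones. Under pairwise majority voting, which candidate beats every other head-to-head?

With single-peaked preferences on a line, the Condorcet winner is the candidate closest to the median voter.
The median voter (position 12) is closest to Hank at 11.
Check: Hank vs Grace — voters closer to Hank: 5 of 9.

Hank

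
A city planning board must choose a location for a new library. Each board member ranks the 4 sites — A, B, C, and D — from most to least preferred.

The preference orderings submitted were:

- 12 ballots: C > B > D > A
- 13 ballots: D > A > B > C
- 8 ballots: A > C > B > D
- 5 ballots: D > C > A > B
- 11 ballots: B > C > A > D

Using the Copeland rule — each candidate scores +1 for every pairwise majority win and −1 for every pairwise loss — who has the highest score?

Pairwise results:
  A vs B: A wins 26–23.
  A vs C: C wins 28–21.
  A vs D: D wins 30–19.
  B vs C: C wins 25–24.
  B vs D: B wins 31–18.
  C vs D: C wins 31–18.
Copeland scores (wins − losses):
  A: 1 − 2 = -1
  B: 1 − 2 = -1
  C: 3 − 0 = 3
  D: 1 − 2 = -1
C has the best Copeland score.

C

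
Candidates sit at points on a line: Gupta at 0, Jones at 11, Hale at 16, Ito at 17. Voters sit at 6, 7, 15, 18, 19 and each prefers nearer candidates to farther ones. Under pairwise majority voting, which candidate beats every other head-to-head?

With single-peaked preferences on a line, the Condorcet winner is the candidate closest to the median voter.
The median voter (position 15) is closest to Hale at 16.
Check: Hale vs Ito — voters closer to Hale: 3 of 5.

Hale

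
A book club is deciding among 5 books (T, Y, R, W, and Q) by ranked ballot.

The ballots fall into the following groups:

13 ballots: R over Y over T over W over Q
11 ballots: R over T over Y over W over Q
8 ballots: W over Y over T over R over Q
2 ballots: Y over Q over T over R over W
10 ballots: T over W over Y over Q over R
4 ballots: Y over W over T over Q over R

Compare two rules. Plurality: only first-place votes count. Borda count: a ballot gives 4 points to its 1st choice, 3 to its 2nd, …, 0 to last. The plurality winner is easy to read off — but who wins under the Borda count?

Plurality first-place counts: T 10, Y 6, R 24, W 8, Q 0 → R.
Borda totals: T 127, Y 129, R 106, W 98, Q 20 → Y.

Y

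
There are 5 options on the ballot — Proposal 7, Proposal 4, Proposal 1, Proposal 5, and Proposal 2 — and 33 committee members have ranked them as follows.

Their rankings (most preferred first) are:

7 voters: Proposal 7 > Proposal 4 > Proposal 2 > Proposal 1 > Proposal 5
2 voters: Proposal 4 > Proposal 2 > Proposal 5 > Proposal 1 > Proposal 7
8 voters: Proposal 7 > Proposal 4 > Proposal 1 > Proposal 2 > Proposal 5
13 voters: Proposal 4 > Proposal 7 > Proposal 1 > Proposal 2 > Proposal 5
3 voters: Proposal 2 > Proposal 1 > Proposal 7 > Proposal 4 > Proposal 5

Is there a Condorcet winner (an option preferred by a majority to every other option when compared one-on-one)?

Yes

Head-to-head results (33 voters total):
Proposal 7 vs Proposal 4: Proposal 7 wins 18–15.
Proposal 7 vs Proposal 1: Proposal 7 wins 28–5.
Proposal 7 vs Proposal 5: Proposal 7 wins 31–2.
Proposal 7 vs Proposal 2: Proposal 7 wins 28–5.
Proposal 4 vs Proposal 1: Proposal 4 wins 30–3.
Proposal 4 vs Proposal 5: Proposal 4 wins 33–0.
Proposal 4 vs Proposal 2: Proposal 4 wins 30–3.
Proposal 1 vs Proposal 5: Proposal 1 wins 31–2.
Proposal 1 vs Proposal 2: Proposal 1 wins 21–12.
Proposal 5 vs Proposal 2: Proposal 2 wins 33–0.
Proposal 7 beats each rival — Proposal 4 (18–15), Proposal 1 (28–5), Proposal 5 (31–2), Proposal 2 (28–5) — so Proposal 7 is the Condorcet winner.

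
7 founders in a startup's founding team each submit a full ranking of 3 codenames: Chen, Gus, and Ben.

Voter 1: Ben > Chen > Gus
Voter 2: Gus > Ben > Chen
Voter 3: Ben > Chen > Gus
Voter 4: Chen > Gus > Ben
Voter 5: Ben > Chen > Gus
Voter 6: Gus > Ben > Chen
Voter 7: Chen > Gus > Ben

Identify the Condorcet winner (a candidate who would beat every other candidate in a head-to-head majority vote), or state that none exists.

Head-to-head results (7 voters total):
Chen vs Gus: Chen wins 5–2.
Chen vs Ben: Ben wins 5–2.
Gus vs Ben: Gus wins 4–3.
No candidate beats all others: Chen beats Gus beats Ben beats Chen, a majority cycle.

There is no Condorcet winner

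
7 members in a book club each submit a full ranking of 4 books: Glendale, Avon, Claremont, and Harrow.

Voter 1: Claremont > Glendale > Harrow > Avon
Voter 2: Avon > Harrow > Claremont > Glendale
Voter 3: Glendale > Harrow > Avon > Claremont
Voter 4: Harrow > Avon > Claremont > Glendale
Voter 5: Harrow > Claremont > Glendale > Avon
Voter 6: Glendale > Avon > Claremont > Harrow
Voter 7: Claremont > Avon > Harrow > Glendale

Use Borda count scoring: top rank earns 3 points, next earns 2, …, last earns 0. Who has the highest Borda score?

Borda scores:
  Glendale: 2 + 0 + 3 + 0 + 1 + 3 + 0 = 9
  Avon: 0 + 3 + 1 + 2 + 0 + 2 + 2 = 10
  Claremont: 3 + 1 + 0 + 1 + 2 + 1 + 3 = 11
  Harrow: 1 + 2 + 2 + 3 + 3 + 0 + 1 = 12
Harrow has the highest total.

Harrow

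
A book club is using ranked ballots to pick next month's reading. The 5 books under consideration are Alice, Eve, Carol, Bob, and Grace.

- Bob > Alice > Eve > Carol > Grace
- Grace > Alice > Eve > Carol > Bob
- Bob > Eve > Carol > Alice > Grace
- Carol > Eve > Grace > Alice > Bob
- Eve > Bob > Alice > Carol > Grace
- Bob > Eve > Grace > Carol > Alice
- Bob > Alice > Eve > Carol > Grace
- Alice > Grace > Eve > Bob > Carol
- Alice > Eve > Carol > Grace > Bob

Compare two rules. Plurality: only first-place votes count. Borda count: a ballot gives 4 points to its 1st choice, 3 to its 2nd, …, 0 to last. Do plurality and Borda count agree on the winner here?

Plurality first-place counts: Alice 2, Eve 1, Carol 1, Bob 4, Grace 1 → Bob.
Borda totals: Alice 21, Eve 24, Carol 13, Bob 20, Grace 12 → Eve.
The two rules disagree: plurality picks Bob, Borda picks Eve.

No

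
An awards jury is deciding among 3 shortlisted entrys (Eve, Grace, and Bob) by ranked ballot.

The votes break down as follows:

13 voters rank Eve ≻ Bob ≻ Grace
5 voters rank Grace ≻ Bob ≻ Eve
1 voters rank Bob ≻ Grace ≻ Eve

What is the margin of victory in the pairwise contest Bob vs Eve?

7

Ballots ranking Bob above Eve: 5+1 = 6.
Ballots ranking Eve above Bob: 13.
Eve wins 13–6, a margin of 7.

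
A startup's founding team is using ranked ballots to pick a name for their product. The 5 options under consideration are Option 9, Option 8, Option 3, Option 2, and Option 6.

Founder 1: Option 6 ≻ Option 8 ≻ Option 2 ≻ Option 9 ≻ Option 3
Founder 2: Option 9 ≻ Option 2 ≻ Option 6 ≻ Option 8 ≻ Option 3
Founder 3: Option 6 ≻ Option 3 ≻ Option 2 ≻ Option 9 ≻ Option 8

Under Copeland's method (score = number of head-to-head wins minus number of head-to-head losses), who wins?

Pairwise results:
  Option 9 vs Option 8: Option 9 wins 2–1.
  Option 9 vs Option 3: Option 9 wins 2–1.
  Option 9 vs Option 2: Option 2 wins 2–1.
  Option 9 vs Option 6: Option 6 wins 2–1.
  Option 8 vs Option 3: Option 8 wins 2–1.
  Option 8 vs Option 2: Option 2 wins 2–1.
  Option 8 vs Option 6: Option 6 wins 3–0.
  Option 3 vs Option 2: Option 2 wins 2–1.
  Option 3 vs Option 6: Option 6 wins 3–0.
  Option 2 vs Option 6: Option 6 wins 2–1.
Copeland scores (wins − losses):
  Option 9: 2 − 2 = 0
  Option 8: 1 − 3 = -2
  Option 3: 0 − 4 = -4
  Option 2: 3 − 1 = 2
  Option 6: 4 − 0 = 4
Option 6 has the best Copeland score.

Option 6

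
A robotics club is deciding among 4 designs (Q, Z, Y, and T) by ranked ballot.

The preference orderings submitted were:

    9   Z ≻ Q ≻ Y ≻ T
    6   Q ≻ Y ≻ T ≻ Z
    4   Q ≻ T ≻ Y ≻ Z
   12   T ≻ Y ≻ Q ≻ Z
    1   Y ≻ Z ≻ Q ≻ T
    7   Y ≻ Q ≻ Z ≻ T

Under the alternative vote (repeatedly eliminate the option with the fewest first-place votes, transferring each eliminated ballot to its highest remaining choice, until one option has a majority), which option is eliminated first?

Y

Round 1: T 12, Q 10, Z 9, Y 8. Y has the fewest and is eliminated.
Round 2: Q 17, T 12, Z 10. Z has the fewest and is eliminated.
Round 3: Q 27, T 12. Q has a majority.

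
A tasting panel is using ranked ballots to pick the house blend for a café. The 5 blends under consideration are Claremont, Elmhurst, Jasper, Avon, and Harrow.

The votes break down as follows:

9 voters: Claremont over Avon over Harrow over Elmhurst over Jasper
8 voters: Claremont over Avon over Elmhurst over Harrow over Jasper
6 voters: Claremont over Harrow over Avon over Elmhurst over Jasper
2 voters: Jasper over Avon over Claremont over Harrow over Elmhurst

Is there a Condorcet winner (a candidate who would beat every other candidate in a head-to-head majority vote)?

Yes

Head-to-head results (25 voters total):
Claremont vs Elmhurst: Claremont wins 25–0.
Claremont vs Jasper: Claremont wins 23–2.
Claremont vs Avon: Claremont wins 23–2.
Claremont vs Harrow: Claremont wins 25–0.
Elmhurst vs Jasper: Elmhurst wins 23–2.
Elmhurst vs Avon: Avon wins 25–0.
Elmhurst vs Harrow: Harrow wins 17–8.
Jasper vs Avon: Avon wins 23–2.
Jasper vs Harrow: Harrow wins 23–2.
Avon vs Harrow: Avon wins 19–6.
Claremont beats each rival — Elmhurst (25–0), Jasper (23–2), Avon (23–2), Harrow (25–0) — so Claremont is the Condorcet winner.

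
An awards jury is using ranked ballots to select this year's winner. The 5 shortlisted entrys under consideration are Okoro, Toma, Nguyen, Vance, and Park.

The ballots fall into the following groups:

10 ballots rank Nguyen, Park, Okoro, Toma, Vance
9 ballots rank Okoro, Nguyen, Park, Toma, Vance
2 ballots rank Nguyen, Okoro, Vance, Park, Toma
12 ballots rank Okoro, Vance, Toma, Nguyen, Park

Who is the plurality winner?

First-place vote totals:
  Okoro: 21
  Toma: 0
  Nguyen: 12
  Vance: 0
  Park: 0
Okoro has the most first-place votes.

Okoro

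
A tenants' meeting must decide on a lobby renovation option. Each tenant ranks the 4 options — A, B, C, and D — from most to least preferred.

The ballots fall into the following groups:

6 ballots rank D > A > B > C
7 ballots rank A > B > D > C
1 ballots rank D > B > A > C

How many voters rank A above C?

14

Ballots ranking A above C: 6+7+1 = 14.
Ballots ranking C above A: 0.
So 14 of 14 voters prefer A to C.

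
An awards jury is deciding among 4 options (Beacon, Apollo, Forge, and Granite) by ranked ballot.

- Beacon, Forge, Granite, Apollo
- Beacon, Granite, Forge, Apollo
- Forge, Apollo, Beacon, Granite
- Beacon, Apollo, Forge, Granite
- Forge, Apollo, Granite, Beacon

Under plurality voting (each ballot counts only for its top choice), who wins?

First-place vote totals:
  Beacon: 3
  Apollo: 0
  Forge: 2
  Granite: 0
Beacon has the most first-place votes.

Beacon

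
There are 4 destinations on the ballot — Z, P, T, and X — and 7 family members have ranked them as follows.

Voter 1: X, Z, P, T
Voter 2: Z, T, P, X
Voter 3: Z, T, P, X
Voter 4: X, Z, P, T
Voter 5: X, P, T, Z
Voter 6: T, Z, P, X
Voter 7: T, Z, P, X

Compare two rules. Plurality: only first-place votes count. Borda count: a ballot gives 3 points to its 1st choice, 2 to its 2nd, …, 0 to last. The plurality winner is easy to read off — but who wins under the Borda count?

Plurality first-place counts: Z 2, P 0, T 2, X 3 → X.
Borda totals: Z 14, P 8, T 11, X 9 → Z.

Z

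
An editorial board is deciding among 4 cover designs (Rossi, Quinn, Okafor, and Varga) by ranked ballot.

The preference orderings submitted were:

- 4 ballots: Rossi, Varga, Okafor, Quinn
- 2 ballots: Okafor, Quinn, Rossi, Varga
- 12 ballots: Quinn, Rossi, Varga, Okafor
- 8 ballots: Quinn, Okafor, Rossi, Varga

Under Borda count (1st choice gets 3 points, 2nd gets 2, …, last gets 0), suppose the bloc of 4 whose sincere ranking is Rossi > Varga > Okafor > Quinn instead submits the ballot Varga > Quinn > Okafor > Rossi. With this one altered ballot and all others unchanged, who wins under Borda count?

Quinn

Borda totals with the altered ballot: Rossi 34, Quinn 72, Okafor 26, Varga 24.
The winner is unchanged: still Quinn.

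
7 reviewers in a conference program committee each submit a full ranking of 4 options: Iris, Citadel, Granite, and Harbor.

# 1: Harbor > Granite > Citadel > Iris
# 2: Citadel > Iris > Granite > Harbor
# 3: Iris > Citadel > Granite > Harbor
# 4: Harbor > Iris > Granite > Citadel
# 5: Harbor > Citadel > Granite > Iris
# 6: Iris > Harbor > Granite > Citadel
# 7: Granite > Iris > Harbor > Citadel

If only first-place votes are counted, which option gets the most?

Harbor

First-place vote totals:
  Iris: 2
  Citadel: 1
  Granite: 1
  Harbor: 3
Harbor has the most first-place votes.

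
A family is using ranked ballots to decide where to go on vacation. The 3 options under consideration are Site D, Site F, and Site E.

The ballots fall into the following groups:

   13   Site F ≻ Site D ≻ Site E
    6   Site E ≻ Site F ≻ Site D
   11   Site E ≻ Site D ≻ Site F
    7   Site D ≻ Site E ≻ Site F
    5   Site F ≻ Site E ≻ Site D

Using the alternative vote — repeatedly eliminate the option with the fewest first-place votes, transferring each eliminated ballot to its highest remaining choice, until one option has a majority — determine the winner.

Round 1: Site F 18, Site E 17, Site D 7. Site D has the fewest and is eliminated.
Round 2: Site E 24, Site F 18. Site E has a majority.

Site E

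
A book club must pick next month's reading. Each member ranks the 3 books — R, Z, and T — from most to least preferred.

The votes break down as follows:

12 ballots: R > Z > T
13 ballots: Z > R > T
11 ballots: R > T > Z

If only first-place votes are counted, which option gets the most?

First-place vote totals:
  R: 23
  Z: 13
  T: 0
R has the most first-place votes.

R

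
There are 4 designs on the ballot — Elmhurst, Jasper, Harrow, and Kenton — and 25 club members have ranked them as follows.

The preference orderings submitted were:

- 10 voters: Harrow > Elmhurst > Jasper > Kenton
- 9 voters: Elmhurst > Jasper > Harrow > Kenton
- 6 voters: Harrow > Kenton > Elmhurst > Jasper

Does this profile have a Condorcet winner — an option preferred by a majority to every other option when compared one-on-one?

Head-to-head results (25 voters total):
Elmhurst vs Jasper: Elmhurst wins 25–0.
Elmhurst vs Harrow: Harrow wins 16–9.
Elmhurst vs Kenton: Elmhurst wins 19–6.
Jasper vs Harrow: Harrow wins 16–9.
Jasper vs Kenton: Jasper wins 19–6.
Harrow vs Kenton: Harrow wins 25–0.
Harrow beats each rival — Elmhurst (16–9), Jasper (16–9), Kenton (25–0) — so Harrow is the Condorcet winner.

Yes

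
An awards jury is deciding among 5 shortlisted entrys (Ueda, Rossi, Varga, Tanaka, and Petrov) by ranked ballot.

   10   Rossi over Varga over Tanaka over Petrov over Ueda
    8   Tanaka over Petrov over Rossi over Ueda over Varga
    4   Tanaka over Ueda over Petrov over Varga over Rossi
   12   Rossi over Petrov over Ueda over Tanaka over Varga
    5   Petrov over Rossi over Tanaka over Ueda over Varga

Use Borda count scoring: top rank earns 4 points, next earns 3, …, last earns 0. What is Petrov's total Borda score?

98

Borda scores:
  Ueda: 10·0 + 8·1 + 4·3 + 12·2 + 5·1 = 49
  Rossi: 10·4 + 8·2 + 4·0 + 12·4 + 5·3 = 119
  Varga: 10·3 + 8·0 + 4·1 + 12·0 + 5·0 = 34
  Tanaka: 10·2 + 8·4 + 4·4 + 12·1 + 5·2 = 90
  Petrov: 10·1 + 8·3 + 4·2 + 12·3 + 5·4 = 98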